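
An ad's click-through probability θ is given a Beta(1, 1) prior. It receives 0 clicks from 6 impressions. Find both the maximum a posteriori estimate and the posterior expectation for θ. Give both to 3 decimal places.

MAP = 0.000; posterior mean = 0.125

Posterior: Beta(1+0, 1+6) = Beta(1, 7).
Since α = 1 ≤ 1 and β > 1, the Beta density is monotone decreasing on [0,1]; the mode is at 0.
Mean = 1/(1+7) = 0.125.
Right-skewed posterior ⇒ mode < mean.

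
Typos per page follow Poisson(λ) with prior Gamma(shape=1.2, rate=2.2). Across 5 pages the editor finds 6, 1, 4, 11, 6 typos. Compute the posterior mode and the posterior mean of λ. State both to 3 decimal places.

MAP = 3.917, posterior mean = 4.056

Σ counts = 28. Posterior: Gamma(shape = 1.2+28 = 29.2, rate = 2.2+5 = 7.2).
Mode = (α−1)/β = 28.2/7.2 = 3.917.
Mean = α/β = 29.2/7.2 = 4.056.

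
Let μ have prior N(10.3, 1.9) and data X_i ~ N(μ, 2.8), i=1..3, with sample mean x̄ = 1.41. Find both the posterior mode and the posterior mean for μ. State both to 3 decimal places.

μ_MAP = 4.338, E[μ|data] = 4.338

Posterior for μ is Normal. Precision-weighted mean: (1/1.9·10.3 + 3/2.8·1.41) / (1/1.9 + 3/2.8) = 4.338.
A Normal posterior is symmetric, so mode = mean.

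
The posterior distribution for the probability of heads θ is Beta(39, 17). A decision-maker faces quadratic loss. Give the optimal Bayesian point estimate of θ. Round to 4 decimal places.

0.6964

Mode = (39−1)/(39+17−2) = 38/54 = 0.7037.
Mean = 39/(39+17) = 39/56 = 0.6964.
Quadratic loss ⇒ the optimal estimator is the posterior mean.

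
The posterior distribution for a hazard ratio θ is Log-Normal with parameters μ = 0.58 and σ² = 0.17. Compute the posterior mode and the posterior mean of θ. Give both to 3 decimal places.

Mode = exp(μ − σ²) = exp(0.41) = 1.507.
Mean = exp(μ + σ²/2) = exp(0.665) = 1.944.
Mean > mode: the posterior has a right tail.

θ_MAP = 1.507, E[θ|data] = 1.944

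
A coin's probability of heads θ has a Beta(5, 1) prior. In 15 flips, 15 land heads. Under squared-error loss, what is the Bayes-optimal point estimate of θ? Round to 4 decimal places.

0.9524

Posterior: Beta(5+15, 1+0) = Beta(20, 1).
Since β = 1 ≤ 1 and α > 1, the Beta density is monotone increasing on [0,1]; the mode is at 1.
Mean = 20/(20+1) = 0.9524.
Squared-error loss ⇒ the optimal estimator is the posterior mean.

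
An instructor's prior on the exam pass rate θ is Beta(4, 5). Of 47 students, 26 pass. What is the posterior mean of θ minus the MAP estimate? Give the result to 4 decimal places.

-0.0013

Posterior: Beta(4+26, 5+21) = Beta(30, 26).
Mode = (30−1)/(30+26−2) = 29/54 = 0.5370.
Mean = 30/(30+26) = 30/56 = 0.5357.
Difference = 0.5357 − 0.5370 = -0.0013.
Left-skewed posterior ⇒ mean < mode.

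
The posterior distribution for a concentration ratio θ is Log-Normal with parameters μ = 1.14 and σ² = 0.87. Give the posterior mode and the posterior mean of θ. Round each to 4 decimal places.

Mode = exp(μ − σ²) = exp(0.27) = 1.3100.
Mean = exp(μ + σ²/2) = exp(1.575) = 4.8307.
The posterior is right-skewed, so the mean exceeds the mode.

θ_MAP = 1.3100, E[θ|data] = 4.8307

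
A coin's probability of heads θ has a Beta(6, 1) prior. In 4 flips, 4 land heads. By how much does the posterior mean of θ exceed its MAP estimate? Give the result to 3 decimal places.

-0.091

Posterior: Beta(6+4, 1+0) = Beta(10, 1).
Since β = 1 ≤ 1 and α > 1, the Beta density is monotone increasing on [0,1]; the mode is at 1.
Mean = 10/(10+1) = 0.909.
Difference = 0.909 − 1.000 = -0.091.
Left-skewed posterior ⇒ mean < mode.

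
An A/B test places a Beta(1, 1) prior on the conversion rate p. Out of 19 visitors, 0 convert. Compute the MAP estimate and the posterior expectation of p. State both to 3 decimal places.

MAP = 0.000, posterior mean = 0.048

Posterior: Beta(1+0, 1+19) = Beta(1, 20).
Since α = 1 ≤ 1 and β > 1, the Beta density is monotone decreasing on [0,1]; the mode is at 0.
Mean = 1/(1+20) = 0.048.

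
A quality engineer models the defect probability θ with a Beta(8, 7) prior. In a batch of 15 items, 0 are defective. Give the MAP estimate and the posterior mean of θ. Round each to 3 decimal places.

MAP = 0.250, posterior mean = 0.267

Posterior: Beta(8+0, 7+15) = Beta(8, 22).
Mode = (8−1)/(8+22−2) = 7/28 = 0.250.
Mean = 8/(8+22) = 8/30 = 0.267.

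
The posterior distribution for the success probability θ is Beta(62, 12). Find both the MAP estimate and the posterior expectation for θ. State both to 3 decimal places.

MAP = 0.847; posterior mean = 0.838

Mode = (62−1)/(62+12−2) = 61/72 = 0.847.
Mean = 62/(62+12) = 62/74 = 0.838.
The posterior is left-skewed, so the mode exceeds the mean.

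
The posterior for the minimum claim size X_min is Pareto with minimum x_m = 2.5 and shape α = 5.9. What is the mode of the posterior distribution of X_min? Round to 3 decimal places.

2.500

The Pareto density is strictly decreasing on [x_m, ∞), so the mode is x_m = 2.500.
Mean = α·x_m/(α−1) = 5.9·2.5/4.9 = 3.010.
This is the posterior mode — the MAP estimate.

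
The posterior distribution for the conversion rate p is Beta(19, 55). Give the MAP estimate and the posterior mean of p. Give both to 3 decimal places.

Mode = (19−1)/(19+55−2) = 18/72 = 0.250.
Mean = 19/(19+55) = 19/74 = 0.257.
Mean > mode: the posterior has a right tail.

MAP estimate = 0.250, posterior mean = 0.257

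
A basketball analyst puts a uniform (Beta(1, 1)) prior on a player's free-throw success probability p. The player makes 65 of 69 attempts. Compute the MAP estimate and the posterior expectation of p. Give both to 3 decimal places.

Posterior: Beta(1+65, 1+4) = Beta(66, 5).
Mode = (66−1)/(66+5−2) = 65/69 = 0.942.
With a flat prior the MAP equals the MLE, 65/69.
Mean = 66/(66+5) = 66/71 = 0.930.

MAP: 0.942. Posterior mean: 0.930.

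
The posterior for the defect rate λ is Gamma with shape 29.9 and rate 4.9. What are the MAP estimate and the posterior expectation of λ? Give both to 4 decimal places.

MAP = 5.8980; posterior mean = 6.1020

Mode = (α−1)/β = 28.9/4.9 = 5.8980.
Mean = α/β = 29.9/4.9 = 6.1020.
The posterior is right-skewed, so the mean exceeds the mode.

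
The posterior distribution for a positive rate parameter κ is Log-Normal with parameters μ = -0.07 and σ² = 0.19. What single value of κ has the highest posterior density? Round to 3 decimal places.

Mode = exp(μ − σ²) = exp(-0.26) = 0.771.
Mean = exp(μ + σ²/2) = exp(0.025) = 1.025.
This is the posterior mode — the MAP estimate.

0.771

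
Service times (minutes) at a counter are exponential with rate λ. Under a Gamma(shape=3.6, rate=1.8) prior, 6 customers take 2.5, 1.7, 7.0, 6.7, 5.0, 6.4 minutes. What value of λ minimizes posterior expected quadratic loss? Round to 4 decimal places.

0.3087

Σ times = 29.3. Posterior: Gamma(shape = 3.6+6 = 9.6, rate = 1.8+29.3 = 31.1).
Mode = (α−1)/β = 8.6/31.1 = 0.2765.
Mean = α/β = 9.6/31.1 = 0.3087.
Quadratic loss ⇒ the optimal estimator is the posterior mean.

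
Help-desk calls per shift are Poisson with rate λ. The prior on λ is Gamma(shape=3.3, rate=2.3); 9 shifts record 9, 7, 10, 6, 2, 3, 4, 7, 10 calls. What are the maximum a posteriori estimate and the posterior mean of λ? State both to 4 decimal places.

Σ counts = 58. Posterior: Gamma(shape = 3.3+58 = 61.3, rate = 2.3+9 = 11.3).
Mode = (α−1)/β = 60.3/11.3 = 5.3363.
Mean = α/β = 61.3/11.3 = 5.4248.

MAP: 5.3363. Posterior mean: 5.4248.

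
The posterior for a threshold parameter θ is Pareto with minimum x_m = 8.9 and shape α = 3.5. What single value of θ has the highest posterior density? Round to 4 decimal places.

The Pareto density is strictly decreasing on [x_m, ∞), so the mode is x_m = 8.9000.
Mean = α·x_m/(α−1) = 3.5·8.9/2.5 = 12.4600.
This is the posterior mode — the MAP estimate.

8.9000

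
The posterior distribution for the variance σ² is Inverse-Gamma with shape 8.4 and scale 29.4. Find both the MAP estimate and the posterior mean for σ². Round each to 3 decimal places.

Mode = β/(α+1) = 29.4/9.4 = 3.128.
Mean = β/(α−1) = 29.4/7.4 = 3.973.
The mean is pulled above the mode by the posterior's right skew.

MAP = 3.128, posterior mean = 3.973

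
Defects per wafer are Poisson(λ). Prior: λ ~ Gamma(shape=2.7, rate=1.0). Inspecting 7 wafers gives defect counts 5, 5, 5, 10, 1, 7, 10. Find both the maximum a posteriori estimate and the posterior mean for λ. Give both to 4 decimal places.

Σ counts = 43. Posterior: Gamma(shape = 2.7+43 = 45.7, rate = 1.0+7 = 8.0).
Mode = (α−1)/β = 44.7/8.0 = 5.5875.
Mean = α/β = 45.7/8.0 = 5.7125.

MAP = 5.5875, posterior mean = 5.7125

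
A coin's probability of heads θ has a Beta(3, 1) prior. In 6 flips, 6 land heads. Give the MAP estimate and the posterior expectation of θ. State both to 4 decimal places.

Posterior: Beta(3+6, 1+0) = Beta(9, 1).
Since β = 1 ≤ 1 and α > 1, the Beta density is monotone increasing on [0,1]; the mode is at 1.
Mean = 9/(9+1) = 0.9000.

θ_MAP = 1.0000, E[θ|data] = 0.9000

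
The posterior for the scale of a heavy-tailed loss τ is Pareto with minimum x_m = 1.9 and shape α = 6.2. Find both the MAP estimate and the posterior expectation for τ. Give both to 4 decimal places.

The Pareto density is strictly decreasing on [x_m, ∞), so the mode is x_m = 1.9000.
Mean = α·x_m/(α−1) = 6.2·1.9/5.2 = 2.2654.

MAP = 1.9000; posterior mean = 2.2654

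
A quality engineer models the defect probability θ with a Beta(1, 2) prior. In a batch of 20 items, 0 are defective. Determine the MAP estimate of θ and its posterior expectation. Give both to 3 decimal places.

MAP = 0.000; posterior mean = 0.043

Posterior: Beta(1+0, 2+20) = Beta(1, 22).
Since α = 1 ≤ 1 and β > 1, the Beta density is monotone decreasing on [0,1]; the mode is at 0.
Mean = 1/(1+22) = 0.043.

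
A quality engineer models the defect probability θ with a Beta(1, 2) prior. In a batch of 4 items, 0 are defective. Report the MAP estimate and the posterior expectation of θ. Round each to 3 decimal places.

MAP estimate = 0.000, posterior expectation = 0.143

Posterior: Beta(1+0, 2+4) = Beta(1, 6).
Since α = 1 ≤ 1 and β > 1, the Beta density is monotone decreasing on [0,1]; the mode is at 0.
Mean = 1/(1+6) = 0.143.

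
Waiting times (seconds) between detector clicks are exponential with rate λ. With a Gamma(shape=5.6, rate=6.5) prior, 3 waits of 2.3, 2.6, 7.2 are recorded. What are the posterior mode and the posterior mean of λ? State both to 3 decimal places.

Σ times = 12.1. Posterior: Gamma(shape = 5.6+3 = 8.6, rate = 6.5+12.1 = 18.6).
Mode = (α−1)/β = 7.6/18.6 = 0.409.
Mean = α/β = 8.6/18.6 = 0.462.

posterior mode = 0.409, posterior mean = 0.462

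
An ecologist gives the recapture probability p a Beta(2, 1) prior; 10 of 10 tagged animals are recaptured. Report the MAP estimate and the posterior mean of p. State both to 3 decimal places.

MAP estimate = 1.000, posterior mean = 0.923

Posterior: Beta(2+10, 1+0) = Beta(12, 1).
Since β = 1 ≤ 1 and α > 1, the Beta density is monotone increasing on [0,1]; the mode is at 1.
Mean = 12/(12+1) = 0.923.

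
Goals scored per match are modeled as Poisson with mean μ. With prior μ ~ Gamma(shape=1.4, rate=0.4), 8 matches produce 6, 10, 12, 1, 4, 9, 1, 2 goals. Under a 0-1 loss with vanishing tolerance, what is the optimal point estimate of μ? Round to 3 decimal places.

Σ counts = 45. Posterior: Gamma(shape = 1.4+45 = 46.4, rate = 0.4+8 = 8.4).
Mode = (α−1)/β = 45.4/8.4 = 5.405.
Mean = α/β = 46.4/8.4 = 5.524.
This is the posterior mode — the MAP estimate.

5.405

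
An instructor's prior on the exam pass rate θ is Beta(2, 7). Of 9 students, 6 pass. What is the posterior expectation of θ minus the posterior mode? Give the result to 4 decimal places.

0.0069

Posterior: Beta(2+6, 7+3) = Beta(8, 10).
Mode = (8−1)/(8+10−2) = 7/16 = 0.4375.
Mean = 8/(8+10) = 8/18 = 0.4444.
Difference = 0.4444 − 0.4375 = 0.0069.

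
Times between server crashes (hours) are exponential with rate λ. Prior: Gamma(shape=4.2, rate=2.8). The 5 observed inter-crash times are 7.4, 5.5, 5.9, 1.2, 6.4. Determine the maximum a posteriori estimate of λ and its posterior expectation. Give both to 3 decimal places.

Σ times = 26.4. Posterior: Gamma(shape = 4.2+5 = 9.2, rate = 2.8+26.4 = 29.2).
Mode = (α−1)/β = 8.2/29.2 = 0.281.
Mean = α/β = 9.2/29.2 = 0.315.

λ_MAP = 0.281, E[λ|data] = 0.315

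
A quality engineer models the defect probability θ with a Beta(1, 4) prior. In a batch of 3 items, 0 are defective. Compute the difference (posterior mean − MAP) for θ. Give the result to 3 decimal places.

Posterior: Beta(1+0, 4+3) = Beta(1, 7).
Since α = 1 ≤ 1 and β > 1, the Beta density is monotone decreasing on [0,1]; the mode is at 0.
Mean = 1/(1+7) = 0.125.
Difference = 0.125 − 0.000 = 0.125.

0.125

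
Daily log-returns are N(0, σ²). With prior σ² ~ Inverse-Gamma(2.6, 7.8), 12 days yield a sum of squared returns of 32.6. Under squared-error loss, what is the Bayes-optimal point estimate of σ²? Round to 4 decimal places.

3.1711

Posterior: Inverse-Gamma(shape = 2.6+12/2 = 8.6, scale = 7.8+32.6/2 = 24.1).
Mode = β/(α+1) = 24.1/9.6 = 2.5104.
Mean = β/(α−1) = 24.1/7.6 = 3.1711.
Squared-error loss ⇒ the optimal estimator is the posterior mean.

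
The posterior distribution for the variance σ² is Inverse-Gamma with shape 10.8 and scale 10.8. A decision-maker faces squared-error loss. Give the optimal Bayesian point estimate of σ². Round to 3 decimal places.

1.102

Mode = β/(α+1) = 10.8/11.8 = 0.915.
Mean = β/(α−1) = 10.8/9.8 = 1.102.
Squared-error loss ⇒ the optimal estimator is the posterior mean.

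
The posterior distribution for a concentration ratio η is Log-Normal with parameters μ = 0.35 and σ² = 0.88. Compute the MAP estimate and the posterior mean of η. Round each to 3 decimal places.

η_MAP = 0.589, E[η|data] = 2.203

Mode = exp(μ − σ²) = exp(-0.53) = 0.589.
Mean = exp(μ + σ²/2) = exp(0.790) = 2.203.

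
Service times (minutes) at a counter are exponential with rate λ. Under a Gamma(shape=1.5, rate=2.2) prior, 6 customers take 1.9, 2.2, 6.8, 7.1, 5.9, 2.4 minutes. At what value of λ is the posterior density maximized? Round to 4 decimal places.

0.2281

Σ times = 26.3. Posterior: Gamma(shape = 1.5+6 = 7.5, rate = 2.2+26.3 = 28.5).
Mode = (α−1)/β = 6.5/28.5 = 0.2281.
Mean = α/β = 7.5/28.5 = 0.2632.
This is the posterior mode — the MAP estimate.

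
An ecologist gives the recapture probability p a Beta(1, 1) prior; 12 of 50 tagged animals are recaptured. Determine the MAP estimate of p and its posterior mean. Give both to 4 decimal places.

MAP = 0.2400; posterior mean = 0.2500

Posterior: Beta(1+12, 1+38) = Beta(13, 39).
Mode = (13−1)/(13+39−2) = 12/50 = 0.2400.
Mean = 13/(13+39) = 13/52 = 0.2500.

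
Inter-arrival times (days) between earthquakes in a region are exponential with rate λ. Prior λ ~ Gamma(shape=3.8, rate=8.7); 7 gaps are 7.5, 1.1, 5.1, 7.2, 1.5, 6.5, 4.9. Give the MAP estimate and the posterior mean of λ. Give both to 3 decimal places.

λ_MAP = 0.231, E[λ|data] = 0.254

Σ times = 33.8. Posterior: Gamma(shape = 3.8+7 = 10.8, rate = 8.7+33.8 = 42.5).
Mode = (α−1)/β = 9.8/42.5 = 0.231.
Mean = α/β = 10.8/42.5 = 0.254.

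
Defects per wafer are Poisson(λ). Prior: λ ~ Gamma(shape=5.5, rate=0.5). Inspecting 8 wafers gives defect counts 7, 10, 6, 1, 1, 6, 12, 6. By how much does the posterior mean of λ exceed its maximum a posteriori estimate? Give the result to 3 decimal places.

Σ counts = 49. Posterior: Gamma(shape = 5.5+49 = 54.5, rate = 0.5+8 = 8.5).
Mode = (α−1)/β = 53.5/8.5 = 6.294.
Mean = α/β = 54.5/8.5 = 6.412.
Difference = 6.412 − 6.294 = 0.118.
Right-skewed posterior ⇒ mode < mean.

0.118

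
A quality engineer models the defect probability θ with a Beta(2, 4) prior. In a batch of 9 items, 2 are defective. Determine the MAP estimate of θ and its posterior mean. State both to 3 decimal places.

MAP = 0.231; posterior mean = 0.267

Posterior: Beta(2+2, 4+7) = Beta(4, 11).
Mode = (4−1)/(4+11−2) = 3/13 = 0.231.
Mean = 4/(4+11) = 4/15 = 0.267.
Mean > mode: the posterior has a right tail.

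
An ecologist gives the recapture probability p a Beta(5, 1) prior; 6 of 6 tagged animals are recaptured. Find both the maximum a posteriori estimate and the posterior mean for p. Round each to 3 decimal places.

MAP: 1.000. Posterior mean: 0.917.

Posterior: Beta(5+6, 1+0) = Beta(11, 1).
Since β = 1 ≤ 1 and α > 1, the Beta density is monotone increasing on [0,1]; the mode is at 1.
Mean = 11/(11+1) = 0.917.
The posterior is left-skewed, so the mode exceeds the mean.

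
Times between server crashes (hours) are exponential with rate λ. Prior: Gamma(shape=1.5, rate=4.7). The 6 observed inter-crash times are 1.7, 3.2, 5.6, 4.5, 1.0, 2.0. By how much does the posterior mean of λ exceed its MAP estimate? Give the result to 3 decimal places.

Σ times = 18.0. Posterior: Gamma(shape = 1.5+6 = 7.5, rate = 4.7+18.0 = 22.7).
Mode = (α−1)/β = 6.5/22.7 = 0.286.
Mean = α/β = 7.5/22.7 = 0.330.
Difference = 0.330 − 0.286 = 0.044.

0.044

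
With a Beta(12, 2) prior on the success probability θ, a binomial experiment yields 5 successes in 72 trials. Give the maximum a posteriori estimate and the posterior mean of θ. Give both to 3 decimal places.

Posterior: Beta(12+5, 2+67) = Beta(17, 69).
Mode = (17−1)/(17+69−2) = 16/84 = 0.190.
Mean = 17/(17+69) = 17/86 = 0.198.

maximum a posteriori estimate = 0.190, posterior mean = 0.198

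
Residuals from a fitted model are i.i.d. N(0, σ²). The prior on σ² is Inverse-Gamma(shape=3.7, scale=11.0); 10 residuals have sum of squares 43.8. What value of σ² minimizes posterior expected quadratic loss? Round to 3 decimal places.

Posterior: Inverse-Gamma(shape = 3.7+10/2 = 8.7, scale = 11.0+43.8/2 = 32.9).
Mode = β/(α+1) = 32.9/9.7 = 3.392.
Mean = β/(α−1) = 32.9/7.7 = 4.273.
Quadratic loss ⇒ the optimal estimator is the posterior mean.

4.273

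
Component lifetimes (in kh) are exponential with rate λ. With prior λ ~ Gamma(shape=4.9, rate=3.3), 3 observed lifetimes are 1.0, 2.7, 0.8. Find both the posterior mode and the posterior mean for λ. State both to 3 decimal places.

Σ times = 4.5. Posterior: Gamma(shape = 4.9+3 = 7.9, rate = 3.3+4.5 = 7.8).
Mode = (α−1)/β = 6.9/7.8 = 0.885.
Mean = α/β = 7.9/7.8 = 1.013.

posterior mode = 0.885, posterior mean = 1.013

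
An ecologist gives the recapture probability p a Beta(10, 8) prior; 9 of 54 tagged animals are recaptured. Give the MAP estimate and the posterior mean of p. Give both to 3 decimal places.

p_MAP = 0.257, E[p|data] = 0.264

Posterior: Beta(10+9, 8+45) = Beta(19, 53).
Mode = (19−1)/(19+53−2) = 18/70 = 0.257.
Mean = 19/(19+53) = 19/72 = 0.264.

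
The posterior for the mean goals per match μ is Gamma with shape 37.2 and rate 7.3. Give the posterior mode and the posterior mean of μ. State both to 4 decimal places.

posterior mode = 4.9589, posterior mean = 5.0959

Mode = (α−1)/β = 36.2/7.3 = 4.9589.
Mean = α/β = 37.2/7.3 = 5.0959.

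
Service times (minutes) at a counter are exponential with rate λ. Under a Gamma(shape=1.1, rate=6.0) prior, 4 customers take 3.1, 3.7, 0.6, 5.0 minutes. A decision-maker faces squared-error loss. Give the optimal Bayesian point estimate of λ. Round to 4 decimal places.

Σ times = 12.4. Posterior: Gamma(shape = 1.1+4 = 5.1, rate = 6.0+12.4 = 18.4).
Mode = (α−1)/β = 4.1/18.4 = 0.2228.
Mean = α/β = 5.1/18.4 = 0.2772.
Squared-error loss ⇒ the optimal estimator is the posterior mean.

0.2772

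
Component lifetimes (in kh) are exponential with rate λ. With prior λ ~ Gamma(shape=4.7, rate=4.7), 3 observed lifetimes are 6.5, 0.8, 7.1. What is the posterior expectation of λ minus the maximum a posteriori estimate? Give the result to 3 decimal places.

Σ times = 14.4. Posterior: Gamma(shape = 4.7+3 = 7.7, rate = 4.7+14.4 = 19.1).
Mode = (α−1)/β = 6.7/19.1 = 0.351.
Mean = α/β = 7.7/19.1 = 0.403.
Difference = 0.403 − 0.351 = 0.052.

0.052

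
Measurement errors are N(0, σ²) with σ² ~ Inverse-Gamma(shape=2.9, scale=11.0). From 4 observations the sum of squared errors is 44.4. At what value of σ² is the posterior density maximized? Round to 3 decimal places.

Posterior: Inverse-Gamma(shape = 2.9+4/2 = 4.9, scale = 11.0+44.4/2 = 33.2).
Mode = β/(α+1) = 33.2/5.9 = 5.627.
Mean = β/(α−1) = 33.2/3.9 = 8.513.
This is the posterior mode — the MAP estimate.

5.627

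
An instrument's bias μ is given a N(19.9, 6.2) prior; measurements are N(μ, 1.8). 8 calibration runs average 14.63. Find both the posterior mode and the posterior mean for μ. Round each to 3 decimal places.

Posterior for μ is Normal. Precision-weighted mean: (1/6.2·19.9 + 8/1.8·14.63) / (1/6.2 + 8/1.8) = 14.815.
A Normal posterior is symmetric, so mode = mean.

MAP: 14.815. Posterior mean: 14.815.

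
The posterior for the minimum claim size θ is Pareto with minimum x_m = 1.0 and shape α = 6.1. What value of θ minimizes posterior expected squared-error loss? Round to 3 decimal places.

The Pareto density is strictly decreasing on [x_m, ∞), so the mode is x_m = 1.000.
Mean = α·x_m/(α−1) = 6.1·1.0/5.1 = 1.196.
Squared-error loss ⇒ the optimal estimator is the posterior mean.

1.196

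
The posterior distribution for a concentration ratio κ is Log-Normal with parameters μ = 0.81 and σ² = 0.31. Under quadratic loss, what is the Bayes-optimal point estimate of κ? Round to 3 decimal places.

2.625

Mode = exp(μ − σ²) = exp(0.50) = 1.649.
Mean = exp(μ + σ²/2) = exp(0.965) = 2.625.
Quadratic loss ⇒ the optimal estimator is the posterior mean.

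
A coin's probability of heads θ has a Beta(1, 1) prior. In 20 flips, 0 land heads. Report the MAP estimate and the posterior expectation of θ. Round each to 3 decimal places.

MAP: 0.000. Posterior mean: 0.045.

Posterior: Beta(1+0, 1+20) = Beta(1, 21).
Since α = 1 ≤ 1 and β > 1, the Beta density is monotone decreasing on [0,1]; the mode is at 0.
Mean = 1/(1+21) = 0.045.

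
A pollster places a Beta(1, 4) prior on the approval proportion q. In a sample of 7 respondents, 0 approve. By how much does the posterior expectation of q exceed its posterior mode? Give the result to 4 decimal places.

0.0833

Posterior: Beta(1+0, 4+7) = Beta(1, 11).
Since α = 1 ≤ 1 and β > 1, the Beta density is monotone decreasing on [0,1]; the mode is at 0.
Mean = 1/(1+11) = 0.0833.
Difference = 0.0833 − 0.0000 = 0.0833.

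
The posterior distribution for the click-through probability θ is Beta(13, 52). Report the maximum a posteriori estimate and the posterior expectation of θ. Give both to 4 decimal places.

Mode = (13−1)/(13+52−2) = 12/63 = 0.1905.
Mean = 13/(13+52) = 13/65 = 0.2000.
The posterior is right-skewed, so the mean exceeds the mode.

MAP: 0.1905. Posterior mean: 0.2000.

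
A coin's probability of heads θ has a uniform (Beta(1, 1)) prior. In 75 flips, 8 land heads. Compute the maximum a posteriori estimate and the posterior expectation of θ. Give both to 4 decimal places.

Posterior: Beta(1+8, 1+67) = Beta(9, 68).
Mode = (9−1)/(9+68−2) = 8/75 = 0.1067.
With a flat prior the MAP equals the MLE, 8/75.
Mean = 9/(9+68) = 9/77 = 0.1169.
The mean is pulled above the mode by the posterior's right skew.

MAP = 0.1067, posterior mean = 0.1169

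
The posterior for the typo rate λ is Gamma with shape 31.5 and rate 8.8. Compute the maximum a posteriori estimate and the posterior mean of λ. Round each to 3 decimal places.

maximum a posteriori estimate = 3.466, posterior mean = 3.580

Mode = (α−1)/β = 30.5/8.8 = 3.466.
Mean = α/β = 31.5/8.8 = 3.580.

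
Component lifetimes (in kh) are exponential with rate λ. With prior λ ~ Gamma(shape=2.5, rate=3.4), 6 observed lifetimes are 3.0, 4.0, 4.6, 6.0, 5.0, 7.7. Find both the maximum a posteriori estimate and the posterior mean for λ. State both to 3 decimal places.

Σ times = 30.3. Posterior: Gamma(shape = 2.5+6 = 8.5, rate = 3.4+30.3 = 33.7).
Mode = (α−1)/β = 7.5/33.7 = 0.223.
Mean = α/β = 8.5/33.7 = 0.252.
The mean is pulled above the mode by the posterior's right skew.

MAP = 0.223; posterior mean = 0.252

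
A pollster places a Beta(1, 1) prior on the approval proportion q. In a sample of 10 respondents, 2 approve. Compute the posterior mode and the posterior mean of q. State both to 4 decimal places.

Posterior: Beta(1+2, 1+8) = Beta(3, 9).
Mode = (3−1)/(3+9−2) = 2/10 = 0.2000.
With a flat prior the MAP equals the MLE, 2/10.
Mean = 3/(3+9) = 3/12 = 0.2500.

MAP: 0.2000. Posterior mean: 0.2500.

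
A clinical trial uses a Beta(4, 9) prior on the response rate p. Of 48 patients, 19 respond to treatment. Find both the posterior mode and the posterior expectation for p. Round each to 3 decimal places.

MAP = 0.373, posterior mean = 0.377

Posterior: Beta(4+19, 9+29) = Beta(23, 38).
Mode = (23−1)/(23+38−2) = 22/59 = 0.373.
Mean = 23/(23+38) = 23/61 = 0.377.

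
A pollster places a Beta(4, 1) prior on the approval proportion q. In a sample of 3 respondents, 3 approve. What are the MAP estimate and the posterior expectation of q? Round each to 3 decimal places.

MAP estimate = 1.000, posterior expectation = 0.875

Posterior: Beta(4+3, 1+0) = Beta(7, 1).
Since β = 1 ≤ 1 and α > 1, the Beta density is monotone increasing on [0,1]; the mode is at 1.
Mean = 7/(7+1) = 0.875.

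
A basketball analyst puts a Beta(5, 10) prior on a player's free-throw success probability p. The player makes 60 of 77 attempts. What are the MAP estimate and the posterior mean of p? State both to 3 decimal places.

p_MAP = 0.711, E[p|data] = 0.707

Posterior: Beta(5+60, 10+17) = Beta(65, 27).
Mode = (65−1)/(65+27−2) = 64/90 = 0.711.
Mean = 65/(65+27) = 65/92 = 0.707.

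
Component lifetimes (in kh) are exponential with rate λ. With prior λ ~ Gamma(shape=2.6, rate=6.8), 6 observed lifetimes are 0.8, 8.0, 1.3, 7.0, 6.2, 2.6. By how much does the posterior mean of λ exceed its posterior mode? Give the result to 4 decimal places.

Σ times = 25.9. Posterior: Gamma(shape = 2.6+6 = 8.6, rate = 6.8+25.9 = 32.7).
Mode = (α−1)/β = 7.6/32.7 = 0.2324.
Mean = α/β = 8.6/32.7 = 0.2630.
Difference = 0.2630 − 0.2324 = 0.0306.
Mean > mode: the posterior has a right tail.

0.0306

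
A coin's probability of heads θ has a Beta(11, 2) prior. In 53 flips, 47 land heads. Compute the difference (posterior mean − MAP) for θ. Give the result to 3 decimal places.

-0.012

Posterior: Beta(11+47, 2+6) = Beta(58, 8).
Mode = (58−1)/(58+8−2) = 57/64 = 0.891.
Mean = 58/(58+8) = 58/66 = 0.879.
Difference = 0.879 − 0.891 = -0.012.
Left-skewed posterior ⇒ mean < mode.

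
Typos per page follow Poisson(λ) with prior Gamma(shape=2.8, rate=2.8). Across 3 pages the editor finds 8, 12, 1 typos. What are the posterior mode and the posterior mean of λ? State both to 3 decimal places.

Σ counts = 21. Posterior: Gamma(shape = 2.8+21 = 23.8, rate = 2.8+3 = 5.8).
Mode = (α−1)/β = 22.8/5.8 = 3.931.
Mean = α/β = 23.8/5.8 = 4.103.
The posterior is right-skewed, so the mean exceeds the mode.

posterior mode = 3.931, posterior mean = 4.103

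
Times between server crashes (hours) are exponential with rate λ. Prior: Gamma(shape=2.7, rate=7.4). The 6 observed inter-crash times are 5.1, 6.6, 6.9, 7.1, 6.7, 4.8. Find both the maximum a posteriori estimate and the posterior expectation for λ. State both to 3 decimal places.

λ_MAP = 0.173, E[λ|data] = 0.195

Σ times = 37.2. Posterior: Gamma(shape = 2.7+6 = 8.7, rate = 7.4+37.2 = 44.6).
Mode = (α−1)/β = 7.7/44.6 = 0.173.
Mean = α/β = 8.7/44.6 = 0.195.
The posterior is right-skewed, so the mean exceeds the mode.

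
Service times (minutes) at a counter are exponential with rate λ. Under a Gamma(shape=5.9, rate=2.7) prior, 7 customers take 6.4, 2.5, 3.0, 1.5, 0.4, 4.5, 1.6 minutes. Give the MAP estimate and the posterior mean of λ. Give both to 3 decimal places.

MAP = 0.527; posterior mean = 0.571

Σ times = 19.9. Posterior: Gamma(shape = 5.9+7 = 12.9, rate = 2.7+19.9 = 22.6).
Mode = (α−1)/β = 11.9/22.6 = 0.527.
Mean = α/β = 12.9/22.6 = 0.571.
The posterior is right-skewed, so the mean exceeds the mode.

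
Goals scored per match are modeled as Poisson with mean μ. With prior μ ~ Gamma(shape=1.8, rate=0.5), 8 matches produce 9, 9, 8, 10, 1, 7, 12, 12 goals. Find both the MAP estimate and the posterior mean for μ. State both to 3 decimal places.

Σ counts = 68. Posterior: Gamma(shape = 1.8+68 = 69.8, rate = 0.5+8 = 8.5).
Mode = (α−1)/β = 68.8/8.5 = 8.094.
Mean = α/β = 69.8/8.5 = 8.212.

MAP: 8.094. Posterior mean: 8.212.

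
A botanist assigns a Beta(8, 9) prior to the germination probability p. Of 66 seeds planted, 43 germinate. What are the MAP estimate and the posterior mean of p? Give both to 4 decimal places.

p_MAP = 0.6173, E[p|data] = 0.6145

Posterior: Beta(8+43, 9+23) = Beta(51, 32).
Mode = (51−1)/(51+32−2) = 50/81 = 0.6173.
Mean = 51/(51+32) = 51/83 = 0.6145.
Mode > mean: the posterior has a left tail.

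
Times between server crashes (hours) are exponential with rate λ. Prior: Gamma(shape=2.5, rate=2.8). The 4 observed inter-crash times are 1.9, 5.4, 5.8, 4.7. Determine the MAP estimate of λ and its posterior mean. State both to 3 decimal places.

Σ times = 17.8. Posterior: Gamma(shape = 2.5+4 = 6.5, rate = 2.8+17.8 = 20.6).
Mode = (α−1)/β = 5.5/20.6 = 0.267.
Mean = α/β = 6.5/20.6 = 0.316.
The posterior is right-skewed, so the mean exceeds the mode.

MAP = 0.267; posterior mean = 0.316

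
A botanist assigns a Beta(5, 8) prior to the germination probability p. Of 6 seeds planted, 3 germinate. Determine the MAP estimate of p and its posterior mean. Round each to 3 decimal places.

p_MAP = 0.412, E[p|data] = 0.421

Posterior: Beta(5+3, 8+3) = Beta(8, 11).
Mode = (8−1)/(8+11−2) = 7/17 = 0.412.
Mean = 8/(8+11) = 8/19 = 0.421.
The mean is pulled above the mode by the posterior's right skew.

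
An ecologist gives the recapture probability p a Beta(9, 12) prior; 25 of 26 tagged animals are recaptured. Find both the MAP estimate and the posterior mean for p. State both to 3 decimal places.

MAP: 0.733. Posterior mean: 0.723.

Posterior: Beta(9+25, 12+1) = Beta(34, 13).
Mode = (34−1)/(34+13−2) = 33/45 = 0.733.
Mean = 34/(34+13) = 34/47 = 0.723.
The mean is pulled below the mode by the posterior's left skew.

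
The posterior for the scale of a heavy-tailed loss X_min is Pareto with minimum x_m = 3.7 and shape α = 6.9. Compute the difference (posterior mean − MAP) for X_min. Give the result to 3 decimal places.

The Pareto density is strictly decreasing on [x_m, ∞), so the mode is x_m = 3.700.
Mean = α·x_m/(α−1) = 6.9·3.7/5.9 = 4.327.
Difference = 4.327 − 3.700 = 0.627.
The posterior is right-skewed, so the mean exceeds the mode.

0.627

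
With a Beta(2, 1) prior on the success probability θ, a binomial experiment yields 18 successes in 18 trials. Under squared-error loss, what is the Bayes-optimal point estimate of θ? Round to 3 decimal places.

0.952

Posterior: Beta(2+18, 1+0) = Beta(20, 1).
Since β = 1 ≤ 1 and α > 1, the Beta density is monotone increasing on [0,1]; the mode is at 1.
Mean = 20/(20+1) = 0.952.
Squared-error loss ⇒ the optimal estimator is the posterior mean.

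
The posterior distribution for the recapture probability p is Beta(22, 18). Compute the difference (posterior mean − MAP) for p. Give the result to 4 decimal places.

-0.0026

Mode = (22−1)/(22+18−2) = 21/38 = 0.5526.
Mean = 22/(22+18) = 22/40 = 0.5500.
Difference = 0.5500 − 0.5526 = -0.0026.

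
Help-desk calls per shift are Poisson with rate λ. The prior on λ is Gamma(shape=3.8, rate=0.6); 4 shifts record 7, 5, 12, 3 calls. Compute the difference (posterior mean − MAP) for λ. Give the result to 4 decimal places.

Σ counts = 27. Posterior: Gamma(shape = 3.8+27 = 30.8, rate = 0.6+4 = 4.6).
Mode = (α−1)/β = 29.8/4.6 = 6.4783.
Mean = α/β = 30.8/4.6 = 6.6957.
Difference = 6.6957 − 6.4783 = 0.2174.
The posterior is right-skewed, so the mean exceeds the mode.

0.2174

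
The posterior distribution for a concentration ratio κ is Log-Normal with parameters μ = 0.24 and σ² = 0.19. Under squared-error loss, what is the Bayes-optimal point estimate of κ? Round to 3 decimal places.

Mode = exp(μ − σ²) = exp(0.05) = 1.051.
Mean = exp(μ + σ²/2) = exp(0.335) = 1.398.
Squared-error loss ⇒ the optimal estimator is the posterior mean.

1.398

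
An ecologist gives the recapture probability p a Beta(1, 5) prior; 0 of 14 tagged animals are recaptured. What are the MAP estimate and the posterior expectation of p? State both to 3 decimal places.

MAP = 0.000, posterior mean = 0.050

Posterior: Beta(1+0, 5+14) = Beta(1, 19).
Since α = 1 ≤ 1 and β > 1, the Beta density is monotone decreasing on [0,1]; the mode is at 0.
Mean = 1/(1+19) = 0.050.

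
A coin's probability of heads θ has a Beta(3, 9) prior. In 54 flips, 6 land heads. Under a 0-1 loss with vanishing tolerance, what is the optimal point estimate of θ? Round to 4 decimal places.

0.1250

Posterior: Beta(3+6, 9+48) = Beta(9, 57).
Mode = (9−1)/(9+57−2) = 8/64 = 0.1250.
Mean = 9/(9+57) = 9/66 = 0.1364.
This is the posterior mode — the MAP estimate.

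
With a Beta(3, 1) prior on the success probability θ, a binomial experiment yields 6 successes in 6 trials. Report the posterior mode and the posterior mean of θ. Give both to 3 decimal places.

posterior mode = 1.000, posterior mean = 0.900

Posterior: Beta(3+6, 1+0) = Beta(9, 1).
Since β = 1 ≤ 1 and α > 1, the Beta density is monotone increasing on [0,1]; the mode is at 1.
Mean = 9/(9+1) = 0.900.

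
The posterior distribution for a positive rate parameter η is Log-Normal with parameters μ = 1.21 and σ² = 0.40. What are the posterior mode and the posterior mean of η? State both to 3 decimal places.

Mode = exp(μ − σ²) = exp(0.81) = 2.248.
Mean = exp(μ + σ²/2) = exp(1.410) = 4.096.

posterior mode = 2.248, posterior mean = 4.096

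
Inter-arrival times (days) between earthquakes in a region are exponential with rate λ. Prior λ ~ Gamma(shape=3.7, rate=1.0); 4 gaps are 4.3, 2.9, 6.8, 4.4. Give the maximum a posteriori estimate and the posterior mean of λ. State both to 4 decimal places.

Σ times = 18.4. Posterior: Gamma(shape = 3.7+4 = 7.7, rate = 1.0+18.4 = 19.4).
Mode = (α−1)/β = 6.7/19.4 = 0.3454.
Mean = α/β = 7.7/19.4 = 0.3969.

MAP = 0.3454, posterior mean = 0.3969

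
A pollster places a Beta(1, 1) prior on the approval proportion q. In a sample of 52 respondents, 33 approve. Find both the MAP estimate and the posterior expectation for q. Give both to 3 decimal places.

MAP: 0.635. Posterior mean: 0.630.

Posterior: Beta(1+33, 1+19) = Beta(34, 20).
Mode = (34−1)/(34+20−2) = 33/52 = 0.635.
With a flat prior the MAP equals the MLE, 33/52.
Mean = 34/(34+20) = 34/54 = 0.630.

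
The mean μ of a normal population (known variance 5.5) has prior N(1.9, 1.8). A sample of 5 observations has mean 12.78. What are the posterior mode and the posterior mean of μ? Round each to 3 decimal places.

MAP: 8.653. Posterior mean: 8.653.

Posterior for μ is Normal. Precision-weighted mean: (1/1.8·1.9 + 5/5.5·12.78) / (1/1.8 + 5/5.5) = 8.653.
A Normal posterior is symmetric, so mode = mean.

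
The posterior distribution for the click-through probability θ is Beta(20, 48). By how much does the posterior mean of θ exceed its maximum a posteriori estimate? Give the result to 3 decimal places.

Mode = (20−1)/(20+48−2) = 19/66 = 0.288.
Mean = 20/(20+48) = 20/68 = 0.294.
Difference = 0.294 − 0.288 = 0.006.
The posterior is right-skewed, so the mean exceeds the mode.

0.006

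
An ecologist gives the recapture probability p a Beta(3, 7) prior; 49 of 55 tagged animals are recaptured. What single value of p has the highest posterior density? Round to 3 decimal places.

Posterior: Beta(3+49, 7+6) = Beta(52, 13).
Mode = (52−1)/(52+13−2) = 51/63 = 0.810.
Mean = 52/(52+13) = 52/65 = 0.800.
This is the posterior mode — the MAP estimate.

0.810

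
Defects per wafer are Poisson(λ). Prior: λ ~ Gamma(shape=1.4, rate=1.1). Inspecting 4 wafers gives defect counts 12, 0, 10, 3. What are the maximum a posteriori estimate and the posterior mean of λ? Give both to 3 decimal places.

maximum a posteriori estimate = 4.980, posterior mean = 5.176

Σ counts = 25. Posterior: Gamma(shape = 1.4+25 = 26.4, rate = 1.1+4 = 5.1).
Mode = (α−1)/β = 25.4/5.1 = 4.980.
Mean = α/β = 26.4/5.1 = 5.176.
Right-skewed posterior ⇒ mode < mean.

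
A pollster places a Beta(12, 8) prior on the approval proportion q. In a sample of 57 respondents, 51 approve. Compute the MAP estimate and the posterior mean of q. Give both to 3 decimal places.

Posterior: Beta(12+51, 8+6) = Beta(63, 14).
Mode = (63−1)/(63+14−2) = 62/75 = 0.827.
Mean = 63/(63+14) = 63/77 = 0.818.

MAP = 0.827; posterior mean = 0.818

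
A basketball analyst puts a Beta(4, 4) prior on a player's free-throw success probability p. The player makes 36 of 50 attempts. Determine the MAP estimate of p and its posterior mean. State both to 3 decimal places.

MAP: 0.696. Posterior mean: 0.690.

Posterior: Beta(4+36, 4+14) = Beta(40, 18).
Mode = (40−1)/(40+18−2) = 39/56 = 0.696.
Mean = 40/(40+18) = 40/58 = 0.690.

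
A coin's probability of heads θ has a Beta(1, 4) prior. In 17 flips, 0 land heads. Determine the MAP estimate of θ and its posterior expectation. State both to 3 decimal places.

Posterior: Beta(1+0, 4+17) = Beta(1, 21).
Since α = 1 ≤ 1 and β > 1, the Beta density is monotone decreasing on [0,1]; the mode is at 0.
Mean = 1/(1+21) = 0.045.

MAP estimate = 0.000, posterior expectation = 0.045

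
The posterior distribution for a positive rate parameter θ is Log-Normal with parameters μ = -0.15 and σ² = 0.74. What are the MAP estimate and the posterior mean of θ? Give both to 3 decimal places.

MAP: 0.411. Posterior mean: 1.246.

Mode = exp(μ − σ²) = exp(-0.89) = 0.411.
Mean = exp(μ + σ²/2) = exp(0.220) = 1.246.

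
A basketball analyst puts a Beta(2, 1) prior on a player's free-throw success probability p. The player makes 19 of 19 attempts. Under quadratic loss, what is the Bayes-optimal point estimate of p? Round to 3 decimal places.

0.955

Posterior: Beta(2+19, 1+0) = Beta(21, 1).
Since β = 1 ≤ 1 and α > 1, the Beta density is monotone increasing on [0,1]; the mode is at 1.
Mean = 21/(21+1) = 0.955.
Quadratic loss ⇒ the optimal estimator is the posterior mean.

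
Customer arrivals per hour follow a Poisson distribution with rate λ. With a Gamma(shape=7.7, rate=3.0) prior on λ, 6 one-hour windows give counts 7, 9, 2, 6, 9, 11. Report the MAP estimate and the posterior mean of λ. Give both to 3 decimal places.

Σ counts = 44. Posterior: Gamma(shape = 7.7+44 = 51.7, rate = 3.0+6 = 9.0).
Mode = (α−1)/β = 50.7/9.0 = 5.633.
Mean = α/β = 51.7/9.0 = 5.744.
The mean is pulled above the mode by the posterior's right skew.

λ_MAP = 5.633, E[λ|data] = 5.744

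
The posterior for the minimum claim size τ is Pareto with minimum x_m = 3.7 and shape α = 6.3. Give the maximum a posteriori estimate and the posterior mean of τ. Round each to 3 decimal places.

maximum a posteriori estimate = 3.700, posterior mean = 4.398

The Pareto density is strictly decreasing on [x_m, ∞), so the mode is x_m = 3.700.
Mean = α·x_m/(α−1) = 6.3·3.7/5.3 = 4.398.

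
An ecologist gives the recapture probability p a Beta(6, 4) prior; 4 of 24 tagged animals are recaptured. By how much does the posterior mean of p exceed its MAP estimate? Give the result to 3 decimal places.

Posterior: Beta(6+4, 4+20) = Beta(10, 24).
Mode = (10−1)/(10+24−2) = 9/32 = 0.281.
Mean = 10/(10+24) = 10/34 = 0.294.
Difference = 0.294 − 0.281 = 0.013.
Mean > mode: the posterior has a right tail.

0.013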